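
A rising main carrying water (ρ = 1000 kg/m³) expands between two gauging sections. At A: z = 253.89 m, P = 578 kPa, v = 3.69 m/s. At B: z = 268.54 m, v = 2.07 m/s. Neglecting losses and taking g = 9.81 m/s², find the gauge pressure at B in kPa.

Pressure head at A: ψ₁ = P₁/(ρg) = 578×1000 / (1000 × 9.81) = 58.92 m.
Velocity heads: v₁²/2g = 3.69²/19.62 = 0.694 m; v₂²/2g = 2.07²/19.62 = 0.218 m.
Total head H = z₁ + ψ₁ + v₁²/2g = 253.89 + 58.92 + 0.694 = 313.50 m.
ψ₂ = H − z₂ − v₂²/2g = 313.50 − 268.54 − 0.218 = 44.74 m.
P₂ = ρgψ₂ = 1000 × 9.81 × 44.74 ≈ 439 kPa.

P₂ ≈ 439 kPa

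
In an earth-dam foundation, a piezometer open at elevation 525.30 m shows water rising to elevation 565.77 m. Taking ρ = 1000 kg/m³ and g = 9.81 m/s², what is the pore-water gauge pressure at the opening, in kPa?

P ≈ 397 kPa

Pressure head ψ = h − z = 565.77 − 525.30 = 40.47 m.
P = ρgψ = 1000 × 9.81 × 40.47 = 397011 Pa ≈ 397 kPa.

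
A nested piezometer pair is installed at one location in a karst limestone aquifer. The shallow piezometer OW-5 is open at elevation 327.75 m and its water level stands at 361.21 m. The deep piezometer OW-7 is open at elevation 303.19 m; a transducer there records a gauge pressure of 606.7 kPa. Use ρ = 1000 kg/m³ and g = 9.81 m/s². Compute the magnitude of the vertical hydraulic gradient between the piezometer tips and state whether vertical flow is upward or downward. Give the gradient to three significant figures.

Total head at OW-5: h = 361.21 m (water level in the standpipe).
Pressure head at OW-7: ψ = P/(ρg) = 606.7×1000 / (1000 × 9.81) = 61.85 m.
Total head at OW-7: h = z + ψ = 303.19 + 61.85 = 365.04 m.
Δh = h(OW-5) − h(OW-7) = 361.21 − 365.04 = -3.83 m.
Vertical separation Δz = 327.75 − 303.19 = 24.56 m.
|i_v| = |Δh| / Δz = 3.83 / 24.56 = 0.156.
Head is higher in the deep piezometer, so vertical flow is upward (discharge condition).

|i_v| ≈ 0.156; vertical flow is upward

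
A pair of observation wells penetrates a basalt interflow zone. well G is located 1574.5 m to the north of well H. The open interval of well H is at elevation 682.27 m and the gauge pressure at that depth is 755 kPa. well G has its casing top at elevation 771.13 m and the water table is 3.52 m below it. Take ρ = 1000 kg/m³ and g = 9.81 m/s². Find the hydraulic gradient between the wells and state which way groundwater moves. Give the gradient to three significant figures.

Pressure head at well H: ψ = P/(ρg) = 755×1000 / (1000 × 9.81) = 76.96 m.
Total head at well H: h = z + ψ = 682.27 + 76.96 = 759.23 m.
Total head at well G: h = 771.13 − 3.52 = 767.61 m.
Head difference: h(well H) − h(well G) = 759.23 − 767.61 = -8.38 m.
Hydraulic gradient: i = |Δh| / L = 8.38 / 1574.5 = 0.00532.
Flow is from higher to lower head: from well G toward well H, i.e. toward the south.

i ≈ 0.00532; groundwater flows toward the south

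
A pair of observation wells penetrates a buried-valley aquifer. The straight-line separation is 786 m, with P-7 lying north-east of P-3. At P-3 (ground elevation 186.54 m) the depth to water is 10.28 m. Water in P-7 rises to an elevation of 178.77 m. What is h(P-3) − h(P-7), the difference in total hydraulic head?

Δh ≈ -2.51 m

Total head at P-3: h = 186.54 − 10.28 = 176.26 m.
Total head at P-7: h = 178.77 m (water level in the piezometer is the total head).
Head difference: h(P-3) − h(P-7) = 176.26 − 178.77 = -2.51 m.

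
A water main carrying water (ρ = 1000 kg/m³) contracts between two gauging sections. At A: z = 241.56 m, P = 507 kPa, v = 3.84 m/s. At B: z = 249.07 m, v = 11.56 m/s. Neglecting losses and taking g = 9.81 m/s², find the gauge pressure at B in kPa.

P₂ ≈ 374 kPa

Pressure head at A: ψ₁ = P₁/(ρg) = 507×1000 / (1000 × 9.81) = 51.68 m.
Velocity heads: v₁²/2g = 3.84²/19.62 = 0.752 m; v₂²/2g = 11.56²/19.62 = 6.811 m.
Total head H = z₁ + ψ₁ + v₁²/2g = 241.56 + 51.68 + 0.752 = 293.99 m.
ψ₂ = H − z₂ − v₂²/2g = 293.99 − 249.07 − 6.811 = 38.11 m.
P₂ = ρgψ₂ = 1000 × 9.81 × 38.11 ≈ 374 kPa.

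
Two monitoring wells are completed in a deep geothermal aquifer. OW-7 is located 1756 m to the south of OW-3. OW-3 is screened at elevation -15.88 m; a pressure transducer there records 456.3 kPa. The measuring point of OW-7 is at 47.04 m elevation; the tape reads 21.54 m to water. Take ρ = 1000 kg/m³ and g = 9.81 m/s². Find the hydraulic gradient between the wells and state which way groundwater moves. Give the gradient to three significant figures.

i ≈ 0.00292; groundwater flows toward the south

Pressure head at OW-3: ψ = P/(ρg) = 456.3×1000 / (1000 × 9.81) = 46.51 m.
Total head at OW-3: h = z + ψ = -15.88 + 46.51 = 30.63 m.
Total head at OW-7: h = 47.04 − 21.54 = 25.50 m.
Head difference: h(OW-3) − h(OW-7) = 30.63 − 25.50 = 5.13 m.
Hydraulic gradient: i = |Δh| / L = 5.13 / 1756 = 0.00292.
Flow is from higher to lower head: from OW-3 toward OW-7, i.e. toward the south.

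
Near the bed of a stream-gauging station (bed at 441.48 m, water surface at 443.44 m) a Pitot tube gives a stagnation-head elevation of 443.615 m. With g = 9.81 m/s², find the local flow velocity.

Near the bed, under hydrostatic conditions, the piezometric head (z + ψ) equals the free-surface elevation, 443.44 m.
Velocity head = total − piezometric = 443.615 − 443.44 = 0.175 m.
v = √(2g·h_v) = √(2 × 9.81 × 0.175) = 1.85 m/s.

v ≈ 1.85 m/s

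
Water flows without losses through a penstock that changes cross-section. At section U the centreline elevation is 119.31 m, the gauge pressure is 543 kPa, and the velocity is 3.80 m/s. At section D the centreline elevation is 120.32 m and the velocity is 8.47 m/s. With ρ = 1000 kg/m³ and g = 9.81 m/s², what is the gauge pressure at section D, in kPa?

Pressure head at U: ψ₁ = P₁/(ρg) = 543×1000 / (1000 × 9.81) = 55.35 m.
Velocity heads: v₁²/2g = 3.80²/19.62 = 0.736 m; v₂²/2g = 8.47²/19.62 = 3.657 m.
Total head H = z₁ + ψ₁ + v₁²/2g = 119.31 + 55.35 + 0.736 = 175.40 m.
ψ₂ = H − z₂ − v₂²/2g = 175.40 − 120.32 − 3.657 = 51.42 m.
P₂ = ρgψ₂ = 1000 × 9.81 × 51.42 ≈ 504 kPa.

P₂ ≈ 504 kPa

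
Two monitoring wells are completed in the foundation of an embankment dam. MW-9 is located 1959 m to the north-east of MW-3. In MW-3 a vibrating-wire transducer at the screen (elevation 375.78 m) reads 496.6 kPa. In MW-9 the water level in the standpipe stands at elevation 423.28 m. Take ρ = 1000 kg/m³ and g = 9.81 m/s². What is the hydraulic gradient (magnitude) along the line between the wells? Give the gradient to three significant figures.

Pressure head at MW-3: ψ = P/(ρg) = 496.6×1000 / (1000 × 9.81) = 50.62 m.
Total head at MW-3: h = z + ψ = 375.78 + 50.62 = 426.40 m.
Total head at MW-9: h = 423.28 m (water level in the piezometer is the total head).
Head difference: h(MW-3) − h(MW-9) = 426.40 − 423.28 = 3.12 m.
Hydraulic gradient: i = |Δh| / L = 3.12 / 1959 = 0.00159.

i ≈ 0.00159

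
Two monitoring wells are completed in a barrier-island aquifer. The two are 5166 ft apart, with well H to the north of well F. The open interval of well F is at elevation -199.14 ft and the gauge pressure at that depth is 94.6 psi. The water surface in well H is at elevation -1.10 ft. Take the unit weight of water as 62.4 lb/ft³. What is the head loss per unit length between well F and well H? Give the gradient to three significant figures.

i ≈ 0.00392 ft/ft

Pressure head at well F: ψ = 144·P/γ = 144 × 94.6 / 62.4 = 218.31 ft.
Total head at well F: h = z + ψ = -199.14 + 218.31 = 19.17 ft.
Total head at well H: h = -1.10 ft (water level in the piezometer is the total head).
Head difference: h(well F) − h(well H) = 19.17 − (-1.10) = 20.27 ft.
Hydraulic gradient: i = |Δh| / L = 20.27 / 5166 = 0.00392.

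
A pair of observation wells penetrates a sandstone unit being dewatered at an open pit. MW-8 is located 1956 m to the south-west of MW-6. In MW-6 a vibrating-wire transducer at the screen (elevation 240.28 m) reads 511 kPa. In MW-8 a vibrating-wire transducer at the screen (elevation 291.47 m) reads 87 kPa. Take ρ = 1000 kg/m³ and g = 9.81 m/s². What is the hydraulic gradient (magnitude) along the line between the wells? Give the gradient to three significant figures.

Pressure head at MW-6: ψ = P/(ρg) = 511×1000 / (1000 × 9.81) = 52.09 m.
Total head at MW-6: h = z + ψ = 240.28 + 52.09 = 292.37 m.
Pressure head at MW-8: ψ = P/(ρg) = 87×1000 / (1000 × 9.81) = 8.87 m.
Total head at MW-8: h = z + ψ = 291.47 + 8.87 = 300.34 m.
Head difference: h(MW-6) − h(MW-8) = 292.37 − 300.34 = -7.97 m.
Hydraulic gradient: i = |Δh| / L = 7.97 / 1956 = 0.00407.

i ≈ 0.00407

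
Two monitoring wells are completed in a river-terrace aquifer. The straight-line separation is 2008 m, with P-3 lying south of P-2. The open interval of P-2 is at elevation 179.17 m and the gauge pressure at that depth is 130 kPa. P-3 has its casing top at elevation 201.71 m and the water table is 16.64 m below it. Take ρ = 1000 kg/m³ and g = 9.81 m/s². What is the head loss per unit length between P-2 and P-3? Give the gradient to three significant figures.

i ≈ 0.00366 m/m

Pressure head at P-2: ψ = P/(ρg) = 130×1000 / (1000 × 9.81) = 13.25 m.
Total head at P-2: h = z + ψ = 179.17 + 13.25 = 192.42 m.
Total head at P-3: h = 201.71 − 16.64 = 185.07 m.
Head difference: h(P-2) − h(P-3) = 192.42 − 185.07 = 7.35 m.
Hydraulic gradient: i = |Δh| / L = 7.35 / 2008 = 0.00366.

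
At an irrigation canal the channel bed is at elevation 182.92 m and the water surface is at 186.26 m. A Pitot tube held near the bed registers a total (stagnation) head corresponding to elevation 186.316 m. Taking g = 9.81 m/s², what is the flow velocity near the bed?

v ≈ 1.05 m/s

Near the bed, under hydrostatic conditions, the piezometric head (z + ψ) equals the free-surface elevation, 186.26 m.
Velocity head = total − piezometric = 186.316 − 186.26 = 0.056 m.
v = √(2g·h_v) = √(2 × 9.81 × 0.056) = 1.05 m/s.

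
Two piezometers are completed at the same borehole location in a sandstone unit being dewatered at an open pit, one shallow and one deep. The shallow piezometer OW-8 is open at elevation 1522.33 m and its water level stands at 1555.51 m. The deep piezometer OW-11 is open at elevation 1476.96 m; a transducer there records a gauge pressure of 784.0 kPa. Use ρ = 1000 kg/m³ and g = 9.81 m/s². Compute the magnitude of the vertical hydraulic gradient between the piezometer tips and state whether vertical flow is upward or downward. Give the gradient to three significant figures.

Total head at OW-8: h = 1555.51 m (water level in the standpipe).
Pressure head at OW-11: ψ = P/(ρg) = 784.0×1000 / (1000 × 9.81) = 79.92 m.
Total head at OW-11: h = z + ψ = 1476.96 + 79.92 = 1556.88 m.
Δh = h(OW-8) − h(OW-11) = 1555.51 − 1556.88 = -1.37 m.
Vertical separation Δz = 1522.33 − 1476.96 = 45.37 m.
|i_v| = |Δh| / Δz = 1.37 / 45.37 = 0.0302.
Head is higher in the deep piezometer, so vertical flow is upward (discharge condition).

|i_v| ≈ 0.0302; vertical flow is upward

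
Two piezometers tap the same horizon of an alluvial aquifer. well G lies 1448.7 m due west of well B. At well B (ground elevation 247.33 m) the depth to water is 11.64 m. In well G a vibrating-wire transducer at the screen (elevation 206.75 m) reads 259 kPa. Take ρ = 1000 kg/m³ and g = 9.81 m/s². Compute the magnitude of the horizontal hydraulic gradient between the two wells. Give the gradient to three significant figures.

i ≈ 0.00175

Total head at well B: h = 247.33 − 11.64 = 235.69 m.
Pressure head at well G: ψ = P/(ρg) = 259×1000 / (1000 × 9.81) = 26.40 m.
Total head at well G: h = z + ψ = 206.75 + 26.40 = 233.15 m.
Head difference: h(well B) − h(well G) = 235.69 − 233.15 = 2.54 m.
Hydraulic gradient: i = |Δh| / L = 2.54 / 1448.7 = 0.00175.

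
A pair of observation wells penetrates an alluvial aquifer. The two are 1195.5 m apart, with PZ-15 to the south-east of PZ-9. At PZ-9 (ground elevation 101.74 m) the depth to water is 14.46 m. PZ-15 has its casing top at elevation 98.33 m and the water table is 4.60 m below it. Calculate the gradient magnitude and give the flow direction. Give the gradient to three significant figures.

i ≈ 0.00540; groundwater flows toward the north-west

Total head at PZ-9: h = 101.74 − 14.46 = 87.28 m.
Total head at PZ-15: h = 98.33 − 4.60 = 93.73 m.
Head difference: h(PZ-9) − h(PZ-15) = 87.28 − 93.73 = -6.45 m.
Hydraulic gradient: i = |Δh| / L = 6.45 / 1195.5 = 0.00540.
Flow is from higher to lower head: from PZ-15 toward PZ-9, i.e. toward the north-west.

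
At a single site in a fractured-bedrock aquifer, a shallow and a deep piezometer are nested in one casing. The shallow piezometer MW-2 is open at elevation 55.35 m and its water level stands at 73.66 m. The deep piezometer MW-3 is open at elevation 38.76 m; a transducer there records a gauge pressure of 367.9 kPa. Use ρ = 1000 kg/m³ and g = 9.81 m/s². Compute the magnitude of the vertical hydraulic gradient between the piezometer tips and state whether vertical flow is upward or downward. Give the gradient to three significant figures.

|i_v| ≈ 0.157; vertical flow is upward

Total head at MW-2: h = 73.66 m (water level in the standpipe).
Pressure head at MW-3: ψ = P/(ρg) = 367.9×1000 / (1000 × 9.81) = 37.50 m.
Total head at MW-3: h = z + ψ = 38.76 + 37.50 = 76.26 m.
Δh = h(MW-2) − h(MW-3) = 73.66 − 76.26 = -2.60 m.
Vertical separation Δz = 55.35 − 38.76 = 16.59 m.
|i_v| = |Δh| / Δz = 2.60 / 16.59 = 0.157.
Head is higher in the deep piezometer, so vertical flow is upward (discharge condition).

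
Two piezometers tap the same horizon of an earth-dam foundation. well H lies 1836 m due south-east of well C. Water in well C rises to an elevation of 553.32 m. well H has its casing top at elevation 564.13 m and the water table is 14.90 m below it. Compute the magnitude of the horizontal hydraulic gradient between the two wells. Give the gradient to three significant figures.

i ≈ 0.00223

Total head at well C: h = 553.32 m (water level in the piezometer is the total head).
Total head at well H: h = 564.13 − 14.90 = 549.23 m.
Head difference: h(well C) − h(well H) = 553.32 − 549.23 = 4.09 m.
Hydraulic gradient: i = |Δh| / L = 4.09 / 1836 = 0.00223.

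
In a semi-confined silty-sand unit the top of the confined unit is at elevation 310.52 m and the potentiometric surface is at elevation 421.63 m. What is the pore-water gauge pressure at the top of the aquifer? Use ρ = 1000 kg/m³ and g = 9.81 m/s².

P ≈ 1090 kPa

Pressure head at the aquifer top: ψ = h − z = 421.63 − 310.52 = 111.11 m.
P = ρgψ = 1000 × 9.81 × 111.11 = 1089989 Pa ≈ 1090 kPa.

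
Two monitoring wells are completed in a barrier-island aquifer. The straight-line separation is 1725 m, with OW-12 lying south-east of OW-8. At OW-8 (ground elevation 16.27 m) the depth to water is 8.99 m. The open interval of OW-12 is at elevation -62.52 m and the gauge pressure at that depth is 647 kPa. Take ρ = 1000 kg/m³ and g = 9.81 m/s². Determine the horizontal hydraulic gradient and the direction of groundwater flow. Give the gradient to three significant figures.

Total head at OW-8: h = 16.27 − 8.99 = 7.28 m.
Pressure head at OW-12: ψ = P/(ρg) = 647×1000 / (1000 × 9.81) = 65.95 m.
Total head at OW-12: h = z + ψ = -62.52 + 65.95 = 3.43 m.
Head difference: h(OW-8) − h(OW-12) = 7.28 − 3.43 = 3.85 m.
Hydraulic gradient: i = |Δh| / L = 3.85 / 1725 = 0.00223.
Flow is from higher to lower head: from OW-8 toward OW-12, i.e. toward the south-east.

i ≈ 0.00223; groundwater flows toward the south-east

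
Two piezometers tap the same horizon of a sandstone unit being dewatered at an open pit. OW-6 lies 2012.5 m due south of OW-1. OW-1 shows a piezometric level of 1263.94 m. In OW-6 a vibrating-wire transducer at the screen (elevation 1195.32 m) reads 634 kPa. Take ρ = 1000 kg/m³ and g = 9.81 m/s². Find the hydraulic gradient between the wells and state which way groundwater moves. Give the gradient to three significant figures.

Total head at OW-1: h = 1263.94 m (water level in the piezometer is the total head).
Pressure head at OW-6: ψ = P/(ρg) = 634×1000 / (1000 × 9.81) = 64.63 m.
Total head at OW-6: h = z + ψ = 1195.32 + 64.63 = 1259.95 m.
Head difference: h(OW-1) − h(OW-6) = 1263.94 − 1259.95 = 3.99 m.
Hydraulic gradient: i = |Δh| / L = 3.99 / 2012.5 = 0.00198.
Flow is from higher to lower head: from OW-1 toward OW-6, i.e. toward the south.

i ≈ 0.00198; groundwater flows toward the south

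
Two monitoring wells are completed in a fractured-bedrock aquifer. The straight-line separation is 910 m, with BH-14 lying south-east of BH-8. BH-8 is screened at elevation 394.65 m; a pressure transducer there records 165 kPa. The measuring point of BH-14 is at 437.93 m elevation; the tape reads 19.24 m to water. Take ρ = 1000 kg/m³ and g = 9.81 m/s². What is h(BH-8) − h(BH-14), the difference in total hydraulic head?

Pressure head at BH-8: ψ = P/(ρg) = 165×1000 / (1000 × 9.81) = 16.82 m.
Total head at BH-8: h = z + ψ = 394.65 + 16.82 = 411.47 m.
Total head at BH-14: h = 437.93 − 19.24 = 418.69 m.
Head difference: h(BH-8) − h(BH-14) = 411.47 − 418.69 = -7.22 m.

Δh ≈ -7.22 m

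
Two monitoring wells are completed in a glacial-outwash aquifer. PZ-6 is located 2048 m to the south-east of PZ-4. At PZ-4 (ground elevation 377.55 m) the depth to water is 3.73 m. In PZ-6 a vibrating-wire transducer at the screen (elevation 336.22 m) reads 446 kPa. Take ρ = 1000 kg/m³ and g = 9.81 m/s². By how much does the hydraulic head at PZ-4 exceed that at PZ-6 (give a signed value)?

Δh ≈ -7.86 m

Total head at PZ-4: h = 377.55 − 3.73 = 373.82 m.
Pressure head at PZ-6: ψ = P/(ρg) = 446×1000 / (1000 × 9.81) = 45.46 m.
Total head at PZ-6: h = z + ψ = 336.22 + 45.46 = 381.68 m.
Head difference: h(PZ-4) − h(PZ-6) = 373.82 − 381.68 = -7.86 m.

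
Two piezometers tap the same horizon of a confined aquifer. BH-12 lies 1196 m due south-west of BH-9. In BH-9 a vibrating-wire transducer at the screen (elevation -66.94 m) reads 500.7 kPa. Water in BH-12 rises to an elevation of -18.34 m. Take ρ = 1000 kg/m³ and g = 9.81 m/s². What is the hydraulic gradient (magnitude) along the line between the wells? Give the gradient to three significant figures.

Pressure head at BH-9: ψ = P/(ρg) = 500.7×1000 / (1000 × 9.81) = 51.04 m.
Total head at BH-9: h = z + ψ = -66.94 + 51.04 = -15.90 m.
Total head at BH-12: h = -18.34 m (water level in the piezometer is the total head).
Head difference: h(BH-9) − h(BH-12) = -15.90 − (-18.34) = 2.44 m.
Hydraulic gradient: i = |Δh| / L = 2.44 / 1196 = 0.00204.

i ≈ 0.00204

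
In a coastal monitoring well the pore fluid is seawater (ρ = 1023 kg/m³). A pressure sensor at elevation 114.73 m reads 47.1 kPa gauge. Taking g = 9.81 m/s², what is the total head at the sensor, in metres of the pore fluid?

ψ = P/(ρg) = 47.1×1000 / (1023 × 9.81) = 4.69 m.
h = z + ψ = 114.73 + 4.69 = 119.42 m.

h ≈ 119.42 m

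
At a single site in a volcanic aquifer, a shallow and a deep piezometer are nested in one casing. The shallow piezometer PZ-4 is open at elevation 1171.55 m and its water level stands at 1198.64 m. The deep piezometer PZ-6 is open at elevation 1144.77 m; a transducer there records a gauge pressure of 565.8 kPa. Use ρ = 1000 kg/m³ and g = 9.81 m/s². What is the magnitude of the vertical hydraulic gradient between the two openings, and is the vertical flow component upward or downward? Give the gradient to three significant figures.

|i_v| ≈ 0.142; vertical flow is upward

Total head at PZ-4: h = 1198.64 m (water level in the standpipe).
Pressure head at PZ-6: ψ = P/(ρg) = 565.8×1000 / (1000 × 9.81) = 57.68 m.
Total head at PZ-6: h = z + ψ = 1144.77 + 57.68 = 1202.45 m.
Δh = h(PZ-4) − h(PZ-6) = 1198.64 − 1202.45 = -3.81 m.
Vertical separation Δz = 1171.55 − 1144.77 = 26.78 m.
|i_v| = |Δh| / Δz = 3.81 / 26.78 = 0.142.
Head is higher in the deep piezometer, so vertical flow is upward (discharge condition).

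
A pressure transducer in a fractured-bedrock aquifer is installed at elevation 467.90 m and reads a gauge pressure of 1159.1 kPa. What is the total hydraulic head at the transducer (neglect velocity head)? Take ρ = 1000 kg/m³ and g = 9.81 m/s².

h ≈ 586.05 m

ψ = P/(ρg) = 1159.1×1000 / (1000 × 9.81) = 118.15 m.
h = z + ψ = 467.90 + 118.15 = 586.05 m.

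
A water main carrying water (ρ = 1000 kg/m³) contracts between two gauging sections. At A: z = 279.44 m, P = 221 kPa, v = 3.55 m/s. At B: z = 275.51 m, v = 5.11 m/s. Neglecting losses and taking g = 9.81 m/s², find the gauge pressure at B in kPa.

P₂ ≈ 253 kPa

Pressure head at A: ψ₁ = P₁/(ρg) = 221×1000 / (1000 × 9.81) = 22.53 m.
Velocity heads: v₁²/2g = 3.55²/19.62 = 0.642 m; v₂²/2g = 5.11²/19.62 = 1.331 m.
Total head H = z₁ + ψ₁ + v₁²/2g = 279.44 + 22.53 + 0.642 = 302.61 m.
ψ₂ = H − z₂ − v₂²/2g = 302.61 − 275.51 − 1.331 = 25.77 m.
P₂ = ρgψ₂ = 1000 × 9.81 × 25.77 ≈ 253 kPa.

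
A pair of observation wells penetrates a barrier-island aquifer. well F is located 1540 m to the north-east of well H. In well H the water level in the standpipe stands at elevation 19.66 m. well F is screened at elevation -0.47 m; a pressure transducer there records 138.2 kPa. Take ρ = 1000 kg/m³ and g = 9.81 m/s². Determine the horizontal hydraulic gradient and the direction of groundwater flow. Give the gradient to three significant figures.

Total head at well H: h = 19.66 m (water level in the piezometer is the total head).
Pressure head at well F: ψ = P/(ρg) = 138.2×1000 / (1000 × 9.81) = 14.09 m.
Total head at well F: h = z + ψ = -0.47 + 14.09 = 13.62 m.
Head difference: h(well H) − h(well F) = 19.66 − 13.62 = 6.04 m.
Hydraulic gradient: i = |Δh| / L = 6.04 / 1540 = 0.00392.
Flow is from higher to lower head: from well H toward well F, i.e. toward the north-east.

i ≈ 0.00392; groundwater flows toward the north-east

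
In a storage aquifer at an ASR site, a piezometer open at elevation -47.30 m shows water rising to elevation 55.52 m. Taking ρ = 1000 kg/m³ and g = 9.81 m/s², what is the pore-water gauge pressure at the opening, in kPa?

P ≈ 1010 kPa

Pressure head ψ = h − z = 55.52 − (-47.30) = 102.82 m.
P = ρgψ = 1000 × 9.81 × 102.82 = 1008664 Pa ≈ 1010 kPa.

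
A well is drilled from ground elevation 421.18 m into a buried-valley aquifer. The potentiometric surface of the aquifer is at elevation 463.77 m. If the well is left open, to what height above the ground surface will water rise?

≈ 42.59 m above ground

Water rises to the potentiometric surface, so the rise above ground = 463.77 − 421.18 = 42.59 m.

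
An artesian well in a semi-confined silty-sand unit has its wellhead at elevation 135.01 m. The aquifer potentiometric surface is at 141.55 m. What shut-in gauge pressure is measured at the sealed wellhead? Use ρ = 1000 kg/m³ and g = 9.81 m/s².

P ≈ 64.2 kPa

Head above the cap: Δh = 141.55 − 135.01 = 6.54 m.
P = ρgΔh = 1000 × 9.81 × 6.54 = 64157 Pa ≈ 64.2 kPa.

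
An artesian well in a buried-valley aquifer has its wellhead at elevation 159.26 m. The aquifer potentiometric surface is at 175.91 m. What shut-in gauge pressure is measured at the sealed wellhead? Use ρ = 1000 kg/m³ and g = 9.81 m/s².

P ≈ 163 kPa

Head above the cap: Δh = 175.91 − 159.26 = 16.65 m.
P = ρgΔh = 1000 × 9.81 × 16.65 = 163336 Pa ≈ 163 kPa.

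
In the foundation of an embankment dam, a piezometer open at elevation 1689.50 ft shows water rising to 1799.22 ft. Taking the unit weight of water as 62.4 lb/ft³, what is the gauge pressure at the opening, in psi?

P ≈ 47.5 psi

Pressure head ψ = h − z = 1799.22 − 1689.50 = 109.72 ft.
P = γ·ψ / 144 = 62.4 × 109.72 / 144 = 47.5 psi.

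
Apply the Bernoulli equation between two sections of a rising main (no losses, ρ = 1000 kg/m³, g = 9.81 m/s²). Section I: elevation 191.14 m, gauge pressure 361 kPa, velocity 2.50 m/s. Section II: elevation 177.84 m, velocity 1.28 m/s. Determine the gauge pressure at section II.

Pressure head at I: ψ₁ = P₁/(ρg) = 361×1000 / (1000 × 9.81) = 36.80 m.
Velocity heads: v₁²/2g = 2.50²/19.62 = 0.319 m; v₂²/2g = 1.28²/19.62 = 0.084 m.
Total head H = z₁ + ψ₁ + v₁²/2g = 191.14 + 36.80 + 0.319 = 228.26 m.
ψ₂ = H − z₂ − v₂²/2g = 228.26 − 177.84 − 0.084 = 50.34 m.
P₂ = ρgψ₂ = 1000 × 9.81 × 50.34 ≈ 494 kPa.

P₂ ≈ 494 kPa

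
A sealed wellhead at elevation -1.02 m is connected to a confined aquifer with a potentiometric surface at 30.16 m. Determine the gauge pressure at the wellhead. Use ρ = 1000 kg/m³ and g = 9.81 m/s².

Head above the cap: Δh = 30.16 − (-1.02) = 31.18 m.
P = ρgΔh = 1000 × 9.81 × 31.18 = 305876 Pa ≈ 306 kPa.

P ≈ 306 kPa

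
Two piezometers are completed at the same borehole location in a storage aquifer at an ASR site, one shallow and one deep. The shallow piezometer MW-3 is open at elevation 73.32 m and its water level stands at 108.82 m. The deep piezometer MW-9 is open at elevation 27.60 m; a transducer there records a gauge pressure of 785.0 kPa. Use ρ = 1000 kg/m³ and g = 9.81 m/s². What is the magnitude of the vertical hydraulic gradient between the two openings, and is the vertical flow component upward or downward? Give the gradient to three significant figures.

Total head at MW-3: h = 108.82 m (water level in the standpipe).
Pressure head at MW-9: ψ = P/(ρg) = 785.0×1000 / (1000 × 9.81) = 80.02 m.
Total head at MW-9: h = z + ψ = 27.60 + 80.02 = 107.62 m.
Δh = h(MW-3) − h(MW-9) = 108.82 − 107.62 = 1.20 m.
Vertical separation Δz = 73.32 − 27.60 = 45.72 m.
|i_v| = |Δh| / Δz = 1.20 / 45.72 = 0.0262.
Head is higher in the shallow piezometer, so vertical flow is downward (recharge condition).

|i_v| ≈ 0.0262; vertical flow is downward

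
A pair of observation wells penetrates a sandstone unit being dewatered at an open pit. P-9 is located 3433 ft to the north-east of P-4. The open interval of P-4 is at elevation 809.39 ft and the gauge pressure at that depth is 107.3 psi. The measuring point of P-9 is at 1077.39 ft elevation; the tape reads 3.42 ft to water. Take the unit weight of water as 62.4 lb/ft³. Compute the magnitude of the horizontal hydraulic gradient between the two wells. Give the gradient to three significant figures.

Pressure head at P-4: ψ = 144·P/γ = 144 × 107.3 / 62.4 = 247.62 ft.
Total head at P-4: h = z + ψ = 809.39 + 247.62 = 1057.01 ft.
Total head at P-9: h = 1077.39 − 3.42 = 1073.97 ft.
Head difference: h(P-4) − h(P-9) = 1057.01 − 1073.97 = -16.96 ft.
Hydraulic gradient: i = |Δh| / L = 16.96 / 3433 = 0.00494.

i ≈ 0.00494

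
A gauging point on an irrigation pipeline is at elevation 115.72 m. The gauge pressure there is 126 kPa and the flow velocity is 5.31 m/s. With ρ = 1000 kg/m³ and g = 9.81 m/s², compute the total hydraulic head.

Pressure head ψ = P/(ρg) = 126×1000 / (1000 × 9.81) = 12.84 m.
Velocity head = v²/(2g) = 5.31² / (2 × 9.81) = 1.437 m.
h = z + ψ + v²/(2g) = 115.72 + 12.84 + 1.437 = 130.00 m.

h ≈ 130.00 m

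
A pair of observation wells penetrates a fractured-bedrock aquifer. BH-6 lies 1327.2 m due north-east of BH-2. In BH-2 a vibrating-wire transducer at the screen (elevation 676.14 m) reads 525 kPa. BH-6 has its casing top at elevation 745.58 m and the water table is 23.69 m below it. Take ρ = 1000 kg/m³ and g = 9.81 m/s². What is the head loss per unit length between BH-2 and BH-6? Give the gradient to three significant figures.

i ≈ 0.00585 m/m

Pressure head at BH-2: ψ = P/(ρg) = 525×1000 / (1000 × 9.81) = 53.52 m.
Total head at BH-2: h = z + ψ = 676.14 + 53.52 = 729.66 m.
Total head at BH-6: h = 745.58 − 23.69 = 721.89 m.
Head difference: h(BH-2) − h(BH-6) = 729.66 − 721.89 = 7.77 m.
Hydraulic gradient: i = |Δh| / L = 7.77 / 1327.2 = 0.00585.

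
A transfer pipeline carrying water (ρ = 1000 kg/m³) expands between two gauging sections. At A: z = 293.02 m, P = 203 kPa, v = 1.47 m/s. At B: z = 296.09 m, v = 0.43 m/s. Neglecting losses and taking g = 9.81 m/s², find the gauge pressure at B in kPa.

P₂ ≈ 174 kPa

Pressure head at A: ψ₁ = P₁/(ρg) = 203×1000 / (1000 × 9.81) = 20.69 m.
Velocity heads: v₁²/2g = 1.47²/19.62 = 0.110 m; v₂²/2g = 0.43²/19.62 = 0.009 m.
Total head H = z₁ + ψ₁ + v₁²/2g = 293.02 + 20.69 + 0.110 = 313.82 m.
ψ₂ = H − z₂ − v₂²/2g = 313.82 − 296.09 − 0.009 = 17.72 m.
P₂ = ρgψ₂ = 1000 × 9.81 × 17.72 ≈ 174 kPa.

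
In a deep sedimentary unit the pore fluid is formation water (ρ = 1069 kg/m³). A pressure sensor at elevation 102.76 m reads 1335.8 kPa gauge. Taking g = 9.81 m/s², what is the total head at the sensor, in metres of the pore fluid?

h ≈ 230.14 m

ψ = P/(ρg) = 1335.8×1000 / (1069 × 9.81) = 127.38 m.
h = z + ψ = 102.76 + 127.38 = 230.14 m.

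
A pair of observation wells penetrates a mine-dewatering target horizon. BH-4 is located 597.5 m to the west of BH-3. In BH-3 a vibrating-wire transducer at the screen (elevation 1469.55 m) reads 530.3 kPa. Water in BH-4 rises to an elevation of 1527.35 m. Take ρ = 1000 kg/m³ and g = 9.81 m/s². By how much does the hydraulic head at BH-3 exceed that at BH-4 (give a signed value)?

Pressure head at BH-3: ψ = P/(ρg) = 530.3×1000 / (1000 × 9.81) = 54.06 m.
Total head at BH-3: h = z + ψ = 1469.55 + 54.06 = 1523.61 m.
Total head at BH-4: h = 1527.35 m (water level in the piezometer is the total head).
Head difference: h(BH-3) − h(BH-4) = 1523.61 − 1527.35 = -3.74 m.

Δh ≈ -3.74 m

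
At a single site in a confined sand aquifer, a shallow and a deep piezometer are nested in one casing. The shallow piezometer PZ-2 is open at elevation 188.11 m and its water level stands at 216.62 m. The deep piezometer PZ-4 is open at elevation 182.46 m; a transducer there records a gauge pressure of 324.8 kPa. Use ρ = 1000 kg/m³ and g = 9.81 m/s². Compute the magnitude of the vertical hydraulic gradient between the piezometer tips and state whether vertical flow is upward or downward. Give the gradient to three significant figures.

Total head at PZ-2: h = 216.62 m (water level in the standpipe).
Pressure head at PZ-4: ψ = P/(ρg) = 324.8×1000 / (1000 × 9.81) = 33.11 m.
Total head at PZ-4: h = z + ψ = 182.46 + 33.11 = 215.57 m.
Δh = h(PZ-2) − h(PZ-4) = 216.62 − 215.57 = 1.05 m.
Vertical separation Δz = 188.11 − 182.46 = 5.65 m.
|i_v| = |Δh| / Δz = 1.05 / 5.65 = 0.186.
Head is higher in the shallow piezometer, so vertical flow is downward (recharge condition).

|i_v| ≈ 0.186; vertical flow is downward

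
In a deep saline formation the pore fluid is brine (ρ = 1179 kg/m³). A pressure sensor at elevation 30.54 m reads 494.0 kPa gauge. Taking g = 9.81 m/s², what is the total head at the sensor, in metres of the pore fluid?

h ≈ 73.25 m

ψ = P/(ρg) = 494.0×1000 / (1179 × 9.81) = 42.71 m.
h = z + ψ = 30.54 + 42.71 = 73.25 m.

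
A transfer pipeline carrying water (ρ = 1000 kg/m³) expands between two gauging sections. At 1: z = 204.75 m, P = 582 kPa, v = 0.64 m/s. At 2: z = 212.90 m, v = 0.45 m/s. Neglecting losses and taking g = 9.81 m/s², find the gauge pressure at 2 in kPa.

P₂ ≈ 502 kPa

Pressure head at 1: ψ₁ = P₁/(ρg) = 582×1000 / (1000 × 9.81) = 59.33 m.
Velocity heads: v₁²/2g = 0.64²/19.62 = 0.021 m; v₂²/2g = 0.45²/19.62 = 0.010 m.
Total head H = z₁ + ψ₁ + v₁²/2g = 204.75 + 59.33 + 0.021 = 264.10 m.
ψ₂ = H − z₂ − v₂²/2g = 264.10 − 212.90 − 0.010 = 51.19 m.
P₂ = ρgψ₂ = 1000 × 9.81 × 51.19 ≈ 502 kPa.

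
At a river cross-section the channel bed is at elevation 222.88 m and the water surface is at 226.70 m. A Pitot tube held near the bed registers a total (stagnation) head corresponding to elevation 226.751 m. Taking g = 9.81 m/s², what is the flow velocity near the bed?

Near the bed, under hydrostatic conditions, the piezometric head (z + ψ) equals the free-surface elevation, 226.70 m.
Velocity head = total − piezometric = 226.751 − 226.70 = 0.051 m.
v = √(2g·h_v) = √(2 × 9.81 × 0.051) = 1.00 m/s.

v ≈ 1.00 m/s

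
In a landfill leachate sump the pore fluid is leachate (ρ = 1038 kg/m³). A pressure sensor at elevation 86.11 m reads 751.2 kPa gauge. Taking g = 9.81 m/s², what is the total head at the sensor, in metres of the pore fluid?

ψ = P/(ρg) = 751.2×1000 / (1038 × 9.81) = 73.77 m.
h = z + ψ = 86.11 + 73.77 = 159.88 m.

h ≈ 159.88 m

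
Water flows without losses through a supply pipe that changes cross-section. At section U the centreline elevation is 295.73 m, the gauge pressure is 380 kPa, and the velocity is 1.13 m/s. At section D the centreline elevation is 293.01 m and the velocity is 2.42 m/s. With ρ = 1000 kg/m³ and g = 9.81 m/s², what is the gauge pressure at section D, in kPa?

P₂ ≈ 404 kPa

Pressure head at U: ψ₁ = P₁/(ρg) = 380×1000 / (1000 × 9.81) = 38.74 m.
Velocity heads: v₁²/2g = 1.13²/19.62 = 0.065 m; v₂²/2g = 2.42²/19.62 = 0.298 m.
Total head H = z₁ + ψ₁ + v₁²/2g = 295.73 + 38.74 + 0.065 = 334.54 m.
ψ₂ = H − z₂ − v₂²/2g = 334.54 − 293.01 − 0.298 = 41.23 m.
P₂ = ρgψ₂ = 1000 × 9.81 × 41.23 ≈ 404 kPa.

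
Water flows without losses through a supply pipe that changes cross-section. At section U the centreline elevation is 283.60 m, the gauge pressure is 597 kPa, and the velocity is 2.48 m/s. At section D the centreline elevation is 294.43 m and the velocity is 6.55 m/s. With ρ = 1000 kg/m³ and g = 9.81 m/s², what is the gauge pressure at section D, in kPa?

Pressure head at U: ψ₁ = P₁/(ρg) = 597×1000 / (1000 × 9.81) = 60.86 m.
Velocity heads: v₁²/2g = 2.48²/19.62 = 0.313 m; v₂²/2g = 6.55²/19.62 = 2.187 m.
Total head H = z₁ + ψ₁ + v₁²/2g = 283.60 + 60.86 + 0.313 = 344.77 m.
ψ₂ = H − z₂ − v₂²/2g = 344.77 − 294.43 − 2.187 = 48.15 m.
P₂ = ρgψ₂ = 1000 × 9.81 × 48.15 ≈ 472 kPa.

P₂ ≈ 472 kPa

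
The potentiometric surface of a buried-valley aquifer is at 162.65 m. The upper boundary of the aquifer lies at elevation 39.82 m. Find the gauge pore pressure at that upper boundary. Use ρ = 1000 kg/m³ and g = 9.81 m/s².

Pressure head at the aquifer top: ψ = h − z = 162.65 − 39.82 = 122.83 m.
P = ρgψ = 1000 × 9.81 × 122.83 = 1204962 Pa ≈ 1200 kPa.

P ≈ 1200 kPa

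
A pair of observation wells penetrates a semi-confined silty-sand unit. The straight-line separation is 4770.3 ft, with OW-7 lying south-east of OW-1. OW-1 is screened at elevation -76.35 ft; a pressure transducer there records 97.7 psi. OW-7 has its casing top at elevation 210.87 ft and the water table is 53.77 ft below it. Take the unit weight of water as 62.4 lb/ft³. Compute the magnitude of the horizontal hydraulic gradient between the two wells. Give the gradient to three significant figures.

Pressure head at OW-1: ψ = 144·P/γ = 144 × 97.7 / 62.4 = 225.46 ft.
Total head at OW-1: h = z + ψ = -76.35 + 225.46 = 149.11 ft.
Total head at OW-7: h = 210.87 − 53.77 = 157.10 ft.
Head difference: h(OW-1) − h(OW-7) = 149.11 − 157.10 = -7.99 ft.
Hydraulic gradient: i = |Δh| / L = 7.99 / 4770.3 = 0.00167.

i ≈ 0.00167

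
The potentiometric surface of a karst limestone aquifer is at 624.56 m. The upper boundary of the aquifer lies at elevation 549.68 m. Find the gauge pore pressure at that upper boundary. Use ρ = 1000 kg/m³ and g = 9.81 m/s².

P ≈ 735 kPa

Pressure head at the aquifer top: ψ = h − z = 624.56 − 549.68 = 74.88 m.
P = ρgψ = 1000 × 9.81 × 74.88 = 734573 Pa ≈ 735 kPa.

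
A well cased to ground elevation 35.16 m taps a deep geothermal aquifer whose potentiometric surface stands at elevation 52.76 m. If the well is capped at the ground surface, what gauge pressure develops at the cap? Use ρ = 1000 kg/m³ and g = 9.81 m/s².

P ≈ 173 kPa

Head above the cap: Δh = 52.76 − 35.16 = 17.60 m.
P = ρgΔh = 1000 × 9.81 × 17.60 = 172656 Pa ≈ 173 kPa.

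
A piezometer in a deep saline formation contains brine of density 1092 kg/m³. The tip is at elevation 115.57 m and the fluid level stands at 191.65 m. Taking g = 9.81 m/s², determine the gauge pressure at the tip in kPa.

P ≈ 815 kPa

Pressure head ψ = h − z = 191.65 − 115.57 = 76.08 m.
P = ρgψ = 1092 × 9.81 × 76.08 = 815009 Pa ≈ 815 kPa.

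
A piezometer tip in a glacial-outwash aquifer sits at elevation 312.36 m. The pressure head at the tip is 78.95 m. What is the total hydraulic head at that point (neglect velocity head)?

h = z + ψ = 312.36 + 78.95 = 391.31 m.

h ≈ 391.31 m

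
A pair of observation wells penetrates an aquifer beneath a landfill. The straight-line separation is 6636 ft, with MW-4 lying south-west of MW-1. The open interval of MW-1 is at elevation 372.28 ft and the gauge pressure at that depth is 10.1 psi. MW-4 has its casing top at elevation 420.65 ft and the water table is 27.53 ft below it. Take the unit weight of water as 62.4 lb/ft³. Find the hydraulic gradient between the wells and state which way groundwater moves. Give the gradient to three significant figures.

i ≈ 0.000372; groundwater flows toward the south-west

Pressure head at MW-1: ψ = 144·P/γ = 144 × 10.1 / 62.4 = 23.31 ft.
Total head at MW-1: h = z + ψ = 372.28 + 23.31 = 395.59 ft.
Total head at MW-4: h = 420.65 − 27.53 = 393.12 ft.
Head difference: h(MW-1) − h(MW-4) = 395.59 − 393.12 = 2.47 ft.
Hydraulic gradient: i = |Δh| / L = 2.47 / 6636 = 0.000372.
Flow is from higher to lower head: from MW-1 toward MW-4, i.e. toward the south-west.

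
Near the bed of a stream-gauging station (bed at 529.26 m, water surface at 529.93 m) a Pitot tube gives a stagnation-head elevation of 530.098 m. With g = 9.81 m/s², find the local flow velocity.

v ≈ 1.82 m/s

Near the bed, under hydrostatic conditions, the piezometric head (z + ψ) equals the free-surface elevation, 529.93 m.
Velocity head = total − piezometric = 530.098 − 529.93 = 0.168 m.
v = √(2g·h_v) = √(2 × 9.81 × 0.168) = 1.82 m/s.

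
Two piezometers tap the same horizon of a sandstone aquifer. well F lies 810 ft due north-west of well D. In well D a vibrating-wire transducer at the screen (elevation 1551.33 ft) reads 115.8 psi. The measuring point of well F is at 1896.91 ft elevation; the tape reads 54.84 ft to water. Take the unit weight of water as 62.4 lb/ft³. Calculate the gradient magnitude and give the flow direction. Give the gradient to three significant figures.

Pressure head at well D: ψ = 144·P/γ = 144 × 115.8 / 62.4 = 267.23 ft.
Total head at well D: h = z + ψ = 1551.33 + 267.23 = 1818.56 ft.
Total head at well F: h = 1896.91 − 54.84 = 1842.07 ft.
Head difference: h(well D) − h(well F) = 1818.56 − 1842.07 = -23.51 ft.
Hydraulic gradient: i = |Δh| / L = 23.51 / 810 = 0.0290.
Flow is from higher to lower head: from well F toward well D, i.e. toward the south-east.

i ≈ 0.0290; groundwater flows toward the south-east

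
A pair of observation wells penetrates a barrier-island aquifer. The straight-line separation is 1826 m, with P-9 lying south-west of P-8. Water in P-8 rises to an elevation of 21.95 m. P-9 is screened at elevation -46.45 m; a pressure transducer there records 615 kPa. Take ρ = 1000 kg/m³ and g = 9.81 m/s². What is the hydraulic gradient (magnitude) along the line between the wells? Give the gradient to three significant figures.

i ≈ 0.00313

Total head at P-8: h = 21.95 m (water level in the piezometer is the total head).
Pressure head at P-9: ψ = P/(ρg) = 615×1000 / (1000 × 9.81) = 62.69 m.
Total head at P-9: h = z + ψ = -46.45 + 62.69 = 16.24 m.
Head difference: h(P-8) − h(P-9) = 21.95 − 16.24 = 5.71 m.
Hydraulic gradient: i = |Δh| / L = 5.71 / 1826 = 0.00313.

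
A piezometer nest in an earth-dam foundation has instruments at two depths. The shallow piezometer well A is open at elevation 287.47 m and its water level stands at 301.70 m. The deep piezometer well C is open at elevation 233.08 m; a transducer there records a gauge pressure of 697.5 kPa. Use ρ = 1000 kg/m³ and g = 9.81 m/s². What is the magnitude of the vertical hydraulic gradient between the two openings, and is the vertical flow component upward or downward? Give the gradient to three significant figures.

|i_v| ≈ 0.0456; vertical flow is upward

Total head at well A: h = 301.70 m (water level in the standpipe).
Pressure head at well C: ψ = P/(ρg) = 697.5×1000 / (1000 × 9.81) = 71.10 m.
Total head at well C: h = z + ψ = 233.08 + 71.10 = 304.18 m.
Δh = h(well A) − h(well C) = 301.70 − 304.18 = -2.48 m.
Vertical separation Δz = 287.47 − 233.08 = 54.39 m.
|i_v| = |Δh| / Δz = 2.48 / 54.39 = 0.0456.
Head is higher in the deep piezometer, so vertical flow is upward (discharge condition).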